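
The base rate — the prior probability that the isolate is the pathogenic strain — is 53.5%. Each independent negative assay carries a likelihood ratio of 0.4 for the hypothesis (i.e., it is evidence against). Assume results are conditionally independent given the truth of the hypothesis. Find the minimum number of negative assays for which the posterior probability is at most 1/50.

5

Prior odds = 0.535/0.465 = 107/93.
Likelihood ratio per negative assay = 0.4.
Target posterior odds = 0.02/0.98 = 1/49.
Require 0.4ⁿ ≤ 1/49 ÷ (107/93) = 93/5243.
0.4⁴ = 0.0256 is still above 93/5243 but 0.4⁵ = 0.01024 is at or below it, so n = 5.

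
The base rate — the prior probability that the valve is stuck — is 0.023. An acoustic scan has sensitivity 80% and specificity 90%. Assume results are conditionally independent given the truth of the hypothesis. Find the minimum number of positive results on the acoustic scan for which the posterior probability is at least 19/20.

Prior odds: 0.023 ÷ 0.977 = 23/977.
False-positive rate = 1 − 0.9 = 0.1; likelihood ratio of a positive = 0.8/0.1 = 8.
Target posterior odds = 0.95/0.05 = 19.
Require 8ⁿ ≥ 19 ÷ (23/977) = 18563/23.
8³ = 512 falls short of 18563/23 but 8⁴ = 4096 reaches it, so n = 4.

4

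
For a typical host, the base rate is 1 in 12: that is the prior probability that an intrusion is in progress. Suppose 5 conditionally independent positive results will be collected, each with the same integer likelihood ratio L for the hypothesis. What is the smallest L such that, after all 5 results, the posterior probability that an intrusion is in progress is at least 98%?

4

Prior odds = (1/12)/(11/12) = 1/11.
Target odds = 0.98/0.02 = 49.
Need L⁵ ≥ 49 ÷ (1/11) = 539.
3⁵ = 243 < 539 ≤ 1024 = 4⁵, so L = 4.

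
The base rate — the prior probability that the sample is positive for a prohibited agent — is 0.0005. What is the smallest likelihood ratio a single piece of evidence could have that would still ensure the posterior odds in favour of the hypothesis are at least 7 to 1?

13993

Prior odds = 0.0005/0.9995 = 1/1999.
Target odds = 7.
Required Bayes factor = 7 ÷ (1/1999) = 13993.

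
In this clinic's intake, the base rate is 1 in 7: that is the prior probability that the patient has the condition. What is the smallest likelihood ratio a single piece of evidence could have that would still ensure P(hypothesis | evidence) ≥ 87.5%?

42

Prior odds = (1/7)/(6/7) = 1/6.
Target odds = 0.875/0.125 = 7.
Required Bayes factor = 7 ÷ (1/6) = 42.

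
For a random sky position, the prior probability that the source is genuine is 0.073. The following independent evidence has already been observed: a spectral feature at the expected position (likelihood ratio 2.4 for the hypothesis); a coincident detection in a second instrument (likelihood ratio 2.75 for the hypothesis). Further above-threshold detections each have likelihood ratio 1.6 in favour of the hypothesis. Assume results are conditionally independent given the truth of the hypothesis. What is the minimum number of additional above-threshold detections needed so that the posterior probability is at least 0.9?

Prior odds = 0.073/0.927 = 73/927.
Combined Bayes factor of the evidence already in hand = 2.4 × 2.75 = 6.6.
Odds after that evidence = (73/927) × 6.6 = 803/1545.
Target odds = 0.9/0.1 = 9.
Need 1.6ⁿ ≥ 9 ÷ (803/1545) = 13905/803.
1.6⁶ = 262144/15625 falls short of 13905/803 but 1.6⁷ = 2097152/78125 reaches it, so n = 7.

7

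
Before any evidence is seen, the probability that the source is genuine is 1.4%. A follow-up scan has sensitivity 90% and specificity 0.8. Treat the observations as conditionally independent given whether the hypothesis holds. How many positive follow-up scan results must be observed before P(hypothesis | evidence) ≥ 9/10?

Prior odds = 0.014/0.986 = 7/493.
False-positive rate = 1 − 0.8 = 0.2; likelihood ratio of a positive = 0.9/0.2 = 4.5.
Target posterior odds = 0.9/0.1 = 9.
Need (7/493) × 4.5ⁿ ≥ 9, i.e. 4.5ⁿ ≥ 4437/7.
4.5⁴ = 410.0625 falls short of 4437/7 but 4.5⁵ = 1845.28125 reaches it, so n = 5.

5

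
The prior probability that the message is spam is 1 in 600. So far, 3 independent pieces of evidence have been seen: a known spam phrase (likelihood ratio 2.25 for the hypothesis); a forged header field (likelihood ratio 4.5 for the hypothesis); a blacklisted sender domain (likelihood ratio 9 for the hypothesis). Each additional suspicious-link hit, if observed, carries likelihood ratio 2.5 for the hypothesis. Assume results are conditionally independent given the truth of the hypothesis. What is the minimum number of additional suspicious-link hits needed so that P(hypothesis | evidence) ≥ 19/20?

6

Prior odds = (1/600)/(599/600) = 1/599.
Combined Bayes factor of the evidence already in hand = 2.25 × 4.5 × 9 = 91.125.
Odds after that evidence = (1/599) × 91.125 = 729/4792.
Target odds = 0.95/0.05 = 19.
Need 2.5ⁿ ≥ 19 ÷ (729/4792) = 91048/729.
2.5⁵ = 97.65625 falls short of 91048/729 but 2.5⁶ = 244.140625 reaches it, so n = 6.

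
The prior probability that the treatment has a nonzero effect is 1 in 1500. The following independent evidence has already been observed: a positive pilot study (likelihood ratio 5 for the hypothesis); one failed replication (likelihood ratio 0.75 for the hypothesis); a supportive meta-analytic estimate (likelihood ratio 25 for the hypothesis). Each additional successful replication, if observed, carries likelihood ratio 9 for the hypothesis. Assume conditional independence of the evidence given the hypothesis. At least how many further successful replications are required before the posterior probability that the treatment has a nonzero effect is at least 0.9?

3

Prior odds = (1/1500)/(1499/1500) = 1/1499.
Combined Bayes factor of the evidence already in hand = 5 × 0.75 × 25 = 93.75.
Odds after that evidence = (1/1499) × 93.75 = 375/5996.
Target odds = 0.9/0.1 = 9.
Need 9ⁿ ≥ 9 ÷ (375/5996) = 143.904.
9² = 81 falls short of 143.904 but 9³ = 729 reaches it, so n = 3.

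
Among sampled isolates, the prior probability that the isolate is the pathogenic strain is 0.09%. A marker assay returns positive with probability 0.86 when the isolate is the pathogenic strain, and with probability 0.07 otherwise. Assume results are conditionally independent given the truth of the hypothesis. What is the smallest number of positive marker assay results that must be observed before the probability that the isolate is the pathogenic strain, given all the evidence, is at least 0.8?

4

Prior odds = 0.0009/0.9991 = 9/9991.
Likelihood ratio of a positive result = 0.86/0.07 = 86/7.
Target posterior odds = 0.8/0.2 = 4.
Require (86/7)ⁿ ≥ 4 ÷ (9/9991) = 39964/9.
(86/7)³ = 636056/343 falls short of 39964/9 but (86/7)⁴ = 54700816/2401 reaches it, so n = 4.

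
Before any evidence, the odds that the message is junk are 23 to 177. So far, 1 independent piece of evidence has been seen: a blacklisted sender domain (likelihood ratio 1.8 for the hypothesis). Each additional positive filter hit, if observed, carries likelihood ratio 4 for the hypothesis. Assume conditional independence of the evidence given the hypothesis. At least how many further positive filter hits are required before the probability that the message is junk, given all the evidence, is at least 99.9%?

7

Prior odds = 23/177.
Bayes factor of the evidence already in hand = 1.8.
Odds after that evidence = (23/177) × 1.8 = 69/295.
Target odds = 0.999/0.001 = 999.
Need 4ⁿ ≥ 999 ÷ (69/295) = 98235/23.
4⁶ = 4096 falls short of 98235/23 but 4⁷ = 16384 reaches it, so n = 7.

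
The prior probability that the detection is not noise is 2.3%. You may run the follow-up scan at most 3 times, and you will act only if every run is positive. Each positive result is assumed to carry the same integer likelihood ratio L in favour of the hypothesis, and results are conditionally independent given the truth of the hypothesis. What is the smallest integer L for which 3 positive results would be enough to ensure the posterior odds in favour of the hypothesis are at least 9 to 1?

8

Prior odds = 0.023/0.977 = 23/977.
Target odds = 9.
Need L³ ≥ 9 ÷ (23/977) = 8793/23.
7³ = 343 < 8793/23 ≤ 512 = 8³, so L = 8.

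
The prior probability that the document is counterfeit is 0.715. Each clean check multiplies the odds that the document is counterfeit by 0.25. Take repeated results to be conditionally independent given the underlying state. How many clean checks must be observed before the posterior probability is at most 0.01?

4

Prior odds: 0.715 ÷ 0.285 = 143/57.
Likelihood ratio per clean check = 0.25.
Target odds: 0.01 ÷ 0.99 = 1/99.
Require 0.25ⁿ ≤ 1/99 ÷ (143/57) = 19/4719.
0.25³ = 0.015625 is still above 19/4719 but 0.25⁴ = 0.00390625 is at or below it, so n = 4.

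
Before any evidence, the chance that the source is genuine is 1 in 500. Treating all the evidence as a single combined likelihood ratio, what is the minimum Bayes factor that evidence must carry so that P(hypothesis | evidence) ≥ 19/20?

9481

Prior odds = 0.002/0.998 = 1/499.
Target odds = 0.95/0.05 = 19.
Required Bayes factor = 19 ÷ (1/499) = 9481.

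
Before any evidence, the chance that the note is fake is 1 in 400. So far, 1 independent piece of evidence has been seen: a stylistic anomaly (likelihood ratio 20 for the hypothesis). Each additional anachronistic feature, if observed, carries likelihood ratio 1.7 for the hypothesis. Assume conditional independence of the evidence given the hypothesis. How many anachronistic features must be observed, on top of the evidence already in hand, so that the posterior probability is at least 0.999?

19

Prior odds = 0.0025/0.9975 = 1/399.
Bayes factor of the evidence already in hand = 20.
Odds after that evidence = (1/399) × 20 = 20/399.
Target odds = 0.999/0.001 = 999.
Need 1.7ⁿ ≥ 999 ÷ (20/399) = 19930.05.
1.7¹⁸ ≈14063.1 falls short of 19930.05 but 1.7¹⁹ ≈23907.2 reaches it, so n = 19.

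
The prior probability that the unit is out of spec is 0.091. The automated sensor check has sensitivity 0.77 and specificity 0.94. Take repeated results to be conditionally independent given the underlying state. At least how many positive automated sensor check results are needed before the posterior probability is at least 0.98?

Prior odds: 0.091 ÷ 0.909 = 91/909.
False-positive rate = 1 − 0.94 = 0.06; likelihood ratio of a positive = 0.77/0.06 = 77/6.
Target posterior odds = 0.98/0.02 = 49.
Need (91/909) × (77/6)ⁿ ≥ 49, i.e. (77/6)ⁿ ≥ 6363/13.
(77/6)² = 5929/36 falls short of 6363/13 but (77/6)³ = 456533/216 reaches it, so n = 3.

3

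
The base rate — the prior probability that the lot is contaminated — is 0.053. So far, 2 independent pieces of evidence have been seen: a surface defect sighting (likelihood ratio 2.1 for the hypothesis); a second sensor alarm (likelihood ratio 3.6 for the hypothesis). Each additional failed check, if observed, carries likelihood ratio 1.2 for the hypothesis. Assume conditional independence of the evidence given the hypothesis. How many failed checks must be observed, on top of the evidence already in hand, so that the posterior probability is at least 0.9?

17

Prior odds = 0.053/0.947 = 53/947.
Combined Bayes factor of the evidence already in hand = 2.1 × 3.6 = 7.56.
Odds after that evidence = (53/947) × 7.56 = 10017/23675.
Target odds = 0.9/0.1 = 9.
Need 1.2ⁿ ≥ 9 ÷ (10017/23675) = 23675/1113.
1.2¹⁶ ≈18.4884 falls short of 23675/1113 but 1.2¹⁷ ≈22.1861 reaches it, so n = 17.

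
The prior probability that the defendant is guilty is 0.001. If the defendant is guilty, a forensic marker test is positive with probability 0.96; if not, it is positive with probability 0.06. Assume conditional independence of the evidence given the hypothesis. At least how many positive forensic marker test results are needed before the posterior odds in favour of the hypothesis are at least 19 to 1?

4

Prior odds = 0.001/0.999 = 1/999.
Likelihood ratio of a positive = 0.96/0.06 = 16.
Target odds = 19.
Need (1/999) × 16ⁿ ≥ 19, i.e. 16ⁿ ≥ 18981.
16³ = 4096 falls short of 18981 but 16⁴ = 65536 reaches it, so n = 4.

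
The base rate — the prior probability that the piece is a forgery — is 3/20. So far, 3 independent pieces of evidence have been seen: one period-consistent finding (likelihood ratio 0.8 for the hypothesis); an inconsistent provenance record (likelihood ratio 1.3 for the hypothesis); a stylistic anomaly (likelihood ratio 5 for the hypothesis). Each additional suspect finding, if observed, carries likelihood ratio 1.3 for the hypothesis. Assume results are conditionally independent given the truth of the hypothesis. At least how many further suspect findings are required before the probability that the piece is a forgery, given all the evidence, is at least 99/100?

18

Prior odds = 0.15/0.85 = 3/17.
Combined Bayes factor of the evidence already in hand = 0.8 × 1.3 × 5 = 5.2.
Odds after that evidence = (3/17) × 5.2 = 78/85.
Target odds = 0.99/0.01 = 99.
Need 1.3ⁿ ≥ 99 ÷ (78/85) = 2805/26.
1.3¹⁷ ≈86.5042 falls short of 2805/26 but 1.3¹⁸ ≈112.455 reaches it, so n = 18.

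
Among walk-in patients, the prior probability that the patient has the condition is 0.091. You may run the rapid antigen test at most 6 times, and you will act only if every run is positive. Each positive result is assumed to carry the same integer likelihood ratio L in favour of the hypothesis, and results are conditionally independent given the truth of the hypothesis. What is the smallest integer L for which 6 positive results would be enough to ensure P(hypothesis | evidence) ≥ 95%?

Prior odds = 0.091/0.909 = 91/909.
Target odds = 0.95/0.05 = 19.
Need L⁶ ≥ 19 ÷ (91/909) = 17271/91.
2⁶ = 64 < 17271/91 ≤ 729 = 3⁶, so L = 3.

3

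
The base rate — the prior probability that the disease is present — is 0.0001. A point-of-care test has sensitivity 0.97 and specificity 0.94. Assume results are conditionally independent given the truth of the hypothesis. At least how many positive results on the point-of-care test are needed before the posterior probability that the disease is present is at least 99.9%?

6

Prior odds = 0.0001/0.9999 = 1/9999.
False-positive rate = 1 − 0.94 = 0.06; likelihood ratio of a positive = 0.97/0.06 = 97/6.
Target odds: 0.999 ÷ 0.001 = 999.
Need (1/9999) × (97/6)ⁿ ≥ 999, i.e. (97/6)ⁿ ≥ 9989001.
(97/6)⁵ ≈1.10434e+06 falls short of 9989001 but (97/6)⁶ ≈1.78535e+07 reaches it, so n = 6.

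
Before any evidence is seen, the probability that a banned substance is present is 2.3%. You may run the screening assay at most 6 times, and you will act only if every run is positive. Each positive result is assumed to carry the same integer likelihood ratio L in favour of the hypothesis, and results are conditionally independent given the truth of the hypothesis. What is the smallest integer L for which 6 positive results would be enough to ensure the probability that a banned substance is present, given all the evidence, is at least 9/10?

3

Prior odds = 0.023/0.977 = 23/977.
Target odds = 0.9/0.1 = 9.
Need L⁶ ≥ 9 ÷ (23/977) = 8793/23.
2⁶ = 64 < 8793/23 ≤ 729 = 3⁶, so L = 3.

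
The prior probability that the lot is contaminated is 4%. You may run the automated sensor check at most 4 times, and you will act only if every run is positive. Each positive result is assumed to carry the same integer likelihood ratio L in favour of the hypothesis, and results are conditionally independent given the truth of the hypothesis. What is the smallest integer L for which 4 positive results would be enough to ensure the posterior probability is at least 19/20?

5

Prior odds = 0.04/0.96 = 1/24.
Target odds = 0.95/0.05 = 19.
Need L⁴ ≥ 19 ÷ (1/24) = 456.
4⁴ = 256 < 456 ≤ 625 = 5⁴, so L = 5.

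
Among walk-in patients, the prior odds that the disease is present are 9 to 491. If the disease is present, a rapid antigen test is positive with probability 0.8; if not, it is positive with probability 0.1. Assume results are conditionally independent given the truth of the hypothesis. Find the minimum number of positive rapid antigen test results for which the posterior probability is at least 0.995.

Prior odds = 9/491.
Likelihood ratio of a positive = 0.8/0.1 = 8.
Target odds: 0.995 ÷ 0.005 = 199.
Require 8ⁿ ≥ 199 ÷ (9/491) = 97709/9.
8⁴ = 4096 falls short of 97709/9 but 8⁵ = 32768 reaches it, so n = 5.

5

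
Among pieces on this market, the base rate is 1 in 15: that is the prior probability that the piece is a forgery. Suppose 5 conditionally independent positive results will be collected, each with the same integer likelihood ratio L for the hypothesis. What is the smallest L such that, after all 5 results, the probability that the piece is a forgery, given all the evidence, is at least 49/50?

4

Prior odds = (1/15)/(14/15) = 1/14.
Target odds = 0.98/0.02 = 49.
Need L⁵ ≥ 49 ÷ (1/14) = 686.
3⁵ = 243 < 686 ≤ 1024 = 4⁵, so L = 4.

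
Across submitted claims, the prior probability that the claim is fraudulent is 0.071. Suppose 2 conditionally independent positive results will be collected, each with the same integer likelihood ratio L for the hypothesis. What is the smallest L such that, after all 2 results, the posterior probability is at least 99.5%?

Prior odds = 0.071/0.929 = 71/929.
Target odds = 0.995/0.005 = 199.
Need L² ≥ 199 ÷ (71/929) = 184871/71.
51² = 2601 < 184871/71 ≤ 2704 = 52², so L = 52.

52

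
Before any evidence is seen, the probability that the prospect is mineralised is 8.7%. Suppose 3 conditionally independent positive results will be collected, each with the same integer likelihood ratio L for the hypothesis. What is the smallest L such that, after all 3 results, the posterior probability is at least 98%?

Prior odds = 0.087/0.913 = 87/913.
Target odds = 0.98/0.02 = 49.
Need L³ ≥ 49 ÷ (87/913) = 44737/87.
8³ = 512 < 44737/87 ≤ 729 = 9³, so L = 9.

9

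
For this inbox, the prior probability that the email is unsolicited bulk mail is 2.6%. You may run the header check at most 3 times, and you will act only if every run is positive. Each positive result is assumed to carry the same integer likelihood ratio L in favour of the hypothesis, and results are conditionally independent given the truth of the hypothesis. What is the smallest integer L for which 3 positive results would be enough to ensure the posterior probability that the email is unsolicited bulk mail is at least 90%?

Prior odds = 0.026/0.974 = 13/487.
Target odds = 0.9/0.1 = 9.
Need L³ ≥ 9 ÷ (13/487) = 4383/13.
6³ = 216 < 4383/13 ≤ 343 = 7³, so L = 7.

7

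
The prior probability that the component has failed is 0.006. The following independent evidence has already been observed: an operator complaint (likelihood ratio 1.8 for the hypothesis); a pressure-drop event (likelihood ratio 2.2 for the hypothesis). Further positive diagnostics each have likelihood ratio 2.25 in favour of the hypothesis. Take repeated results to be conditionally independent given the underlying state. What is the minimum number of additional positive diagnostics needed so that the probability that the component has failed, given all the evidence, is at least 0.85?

7

Prior odds = 0.006/0.994 = 3/497.
Combined Bayes factor of the evidence already in hand = 1.8 × 2.2 = 3.96.
Odds after that evidence = (3/497) × 3.96 = 297/12425.
Target odds = 0.85/0.15 = 17/3.
Need 2.25ⁿ ≥ 17/3 ÷ (297/12425) = 211225/891.
2.25⁶ = 531441/4096 falls short of 211225/891 but 2.25⁷ = 4782969/16384 reaches it, so n = 7.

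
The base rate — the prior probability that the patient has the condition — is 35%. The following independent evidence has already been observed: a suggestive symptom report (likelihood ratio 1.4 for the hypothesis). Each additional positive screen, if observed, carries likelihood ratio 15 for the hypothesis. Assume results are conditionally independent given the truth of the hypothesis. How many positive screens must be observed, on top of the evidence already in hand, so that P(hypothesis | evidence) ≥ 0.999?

Prior odds = 0.35/0.65 = 7/13.
Bayes factor of the evidence already in hand = 1.4.
Odds after that evidence = (7/13) × 1.4 = 49/65.
Target odds = 0.999/0.001 = 999.
Need 15ⁿ ≥ 999 ÷ (49/65) = 64935/49.
15² = 225 falls short of 64935/49 but 15³ = 3375 reaches it, so n = 3.

3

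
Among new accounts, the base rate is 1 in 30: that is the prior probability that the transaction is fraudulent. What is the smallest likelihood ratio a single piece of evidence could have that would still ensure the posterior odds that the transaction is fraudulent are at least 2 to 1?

Prior odds = (1/30)/(29/30) = 1/29.
Target odds = 2.
Required Bayes factor = 2 ÷ (1/29) = 58.

58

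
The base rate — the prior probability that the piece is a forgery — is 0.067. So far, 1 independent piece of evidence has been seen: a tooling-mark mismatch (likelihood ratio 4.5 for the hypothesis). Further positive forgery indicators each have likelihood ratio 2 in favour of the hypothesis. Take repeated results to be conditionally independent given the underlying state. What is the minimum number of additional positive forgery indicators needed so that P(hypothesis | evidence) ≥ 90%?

Prior odds = 0.067/0.933 = 67/933.
Bayes factor of the evidence already in hand = 4.5.
Odds after that evidence = (67/933) × 4.5 = 201/622.
Target odds = 0.9/0.1 = 9.
Need 2ⁿ ≥ 9 ÷ (201/622) = 1866/67.
2⁴ = 16 falls short of 1866/67 but 2⁵ = 32 reaches it, so n = 5.

5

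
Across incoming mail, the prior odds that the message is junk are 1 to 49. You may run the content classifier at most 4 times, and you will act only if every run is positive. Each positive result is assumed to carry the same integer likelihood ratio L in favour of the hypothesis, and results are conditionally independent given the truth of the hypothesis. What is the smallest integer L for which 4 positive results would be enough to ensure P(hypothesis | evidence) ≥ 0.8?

Prior odds = 1/49.
Target odds = 0.8/0.2 = 4.
Need L⁴ ≥ 4 ÷ (1/49) = 196.
3⁴ = 81 < 196 ≤ 256 = 4⁴, so L = 4.

4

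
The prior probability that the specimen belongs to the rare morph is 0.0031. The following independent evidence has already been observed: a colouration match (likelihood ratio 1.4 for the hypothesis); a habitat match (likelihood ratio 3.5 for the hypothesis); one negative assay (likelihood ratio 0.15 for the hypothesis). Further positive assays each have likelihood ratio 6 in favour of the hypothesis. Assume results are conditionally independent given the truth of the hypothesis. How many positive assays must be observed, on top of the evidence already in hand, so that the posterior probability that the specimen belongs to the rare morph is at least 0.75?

5

Prior odds = 0.0031/0.9969 = 31/9969.
Combined Bayes factor of the evidence already in hand = 1.4 × 3.5 × 0.15 = 0.735.
Odds after that evidence = (31/9969) × 0.735 = 1519/664600.
Target odds = 0.75/0.25 = 3.
Need 6ⁿ ≥ 3 ÷ (1519/664600) = 1993800/1519.
6⁴ = 1296 falls short of 1993800/1519 but 6⁵ = 7776 reaches it, so n = 5.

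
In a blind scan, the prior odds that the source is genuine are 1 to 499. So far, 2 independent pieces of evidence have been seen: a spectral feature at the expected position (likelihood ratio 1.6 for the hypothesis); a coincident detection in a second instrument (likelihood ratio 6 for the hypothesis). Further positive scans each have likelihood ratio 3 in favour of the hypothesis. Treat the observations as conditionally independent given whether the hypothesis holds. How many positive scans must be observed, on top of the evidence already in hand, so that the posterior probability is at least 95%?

7

Prior odds = 1/499.
Combined Bayes factor of the evidence already in hand = 1.6 × 6 = 9.6.
Odds after that evidence = (1/499) × 9.6 = 48/2495.
Target odds = 0.95/0.05 = 19.
Need 3ⁿ ≥ 19 ÷ (48/2495) = 47405/48.
3⁶ = 729 falls short of 47405/48 but 3⁷ = 2187 reaches it, so n = 7.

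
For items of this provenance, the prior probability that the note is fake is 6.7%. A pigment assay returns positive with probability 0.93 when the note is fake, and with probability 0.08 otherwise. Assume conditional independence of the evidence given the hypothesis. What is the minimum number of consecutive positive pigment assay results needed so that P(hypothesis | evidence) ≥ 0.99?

Prior odds = 0.067/0.933 = 67/933.
Likelihood ratio of a positive result = 0.93/0.08 = 11.625.
Target odds: 0.99 ÷ 0.01 = 99.
Require 11.625ⁿ ≥ 99 ÷ (67/933) = 92367/67.
11.625² = 135.140625 falls short of 92367/67 but 11.625³ = 804357/512 reaches it, so n = 3.

3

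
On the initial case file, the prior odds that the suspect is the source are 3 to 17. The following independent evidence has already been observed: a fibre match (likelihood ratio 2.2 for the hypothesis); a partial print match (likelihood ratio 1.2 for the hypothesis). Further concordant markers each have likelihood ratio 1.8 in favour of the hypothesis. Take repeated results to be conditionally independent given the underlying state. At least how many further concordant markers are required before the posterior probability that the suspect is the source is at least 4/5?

Prior odds = 3/17.
Combined Bayes factor of the evidence already in hand = 2.2 × 1.2 = 2.64.
Odds after that evidence = (3/17) × 2.64 = 198/425.
Target odds = 0.8/0.2 = 4.
Need 1.8ⁿ ≥ 4 ÷ (198/425) = 850/99.
1.8³ = 5.832 falls short of 850/99 but 1.8⁴ = 10.4976 reaches it, so n = 4.

4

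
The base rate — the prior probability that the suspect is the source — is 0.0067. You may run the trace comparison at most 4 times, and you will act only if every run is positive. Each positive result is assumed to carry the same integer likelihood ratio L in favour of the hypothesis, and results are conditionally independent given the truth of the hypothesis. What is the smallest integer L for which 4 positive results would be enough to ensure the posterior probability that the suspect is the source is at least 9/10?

7

Prior odds = 0.0067/0.9933 = 67/9933.
Target odds = 0.9/0.1 = 9.
Need L⁴ ≥ 9 ÷ (67/9933) = 89397/67.
6⁴ = 1296 < 89397/67 ≤ 2401 = 7⁴, so L = 7.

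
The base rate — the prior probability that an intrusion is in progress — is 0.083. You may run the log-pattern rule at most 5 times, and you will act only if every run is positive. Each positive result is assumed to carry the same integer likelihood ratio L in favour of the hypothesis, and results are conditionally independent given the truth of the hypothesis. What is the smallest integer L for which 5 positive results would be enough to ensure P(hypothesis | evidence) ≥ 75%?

Prior odds = 0.083/0.917 = 83/917.
Target odds = 0.75/0.25 = 3.
Need L⁵ ≥ 3 ÷ (83/917) = 2751/83.
2⁵ = 32 < 2751/83 ≤ 243 = 3⁵, so L = 3.

3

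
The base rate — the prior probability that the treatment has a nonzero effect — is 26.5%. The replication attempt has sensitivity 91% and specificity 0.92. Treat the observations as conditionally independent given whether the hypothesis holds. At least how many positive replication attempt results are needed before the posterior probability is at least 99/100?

Prior odds = 0.265/0.735 = 53/147.
False-positive rate = 1 − 0.92 = 0.08; likelihood ratio of a positive = 0.91/0.08 = 11.375.
Target posterior odds = 0.99/0.01 = 99.
Need (53/147) × 11.375ⁿ ≥ 99, i.e. 11.375ⁿ ≥ 14553/53.
11.375² = 129.390625 falls short of 14553/53 but 11.375³ = 753571/512 reaches it, so n = 3.

3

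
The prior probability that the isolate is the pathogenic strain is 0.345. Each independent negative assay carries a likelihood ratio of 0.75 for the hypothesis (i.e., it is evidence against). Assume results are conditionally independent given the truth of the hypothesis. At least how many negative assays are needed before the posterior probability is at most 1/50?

Prior odds: 0.345 ÷ 0.655 = 69/131.
Likelihood ratio per negative assay = 0.75.
Target odds: 0.02 ÷ 0.98 = 1/49.
Need (69/131) × 0.75ⁿ ≤ 1/49, i.e. 0.75ⁿ ≤ 131/3381.
0.75¹¹ = 177147/4194304 is still above 131/3381 but 0.75¹² = 531441/16777216 is at or below it, so n = 12.

12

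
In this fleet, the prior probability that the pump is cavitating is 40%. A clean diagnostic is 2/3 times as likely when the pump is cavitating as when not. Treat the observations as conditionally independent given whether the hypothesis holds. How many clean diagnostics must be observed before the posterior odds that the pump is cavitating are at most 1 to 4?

3

Prior odds: 0.4 ÷ 0.6 = 2/3.
Likelihood ratio per clean diagnostic = 2/3.
Target odds = 0.25.
Need (2/3) × (2/3)ⁿ ≤ 0.25, i.e. (2/3)ⁿ ≤ 0.375.
(2/3)² = 4/9 is still above 0.375 but (2/3)³ = 8/27 is at or below it, so n = 3.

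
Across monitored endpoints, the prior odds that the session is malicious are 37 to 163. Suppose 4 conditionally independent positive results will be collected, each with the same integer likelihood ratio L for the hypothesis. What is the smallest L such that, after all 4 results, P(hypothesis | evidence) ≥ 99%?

Prior odds = 37/163.
Target odds = 0.99/0.01 = 99.
Need L⁴ ≥ 99 ÷ (37/163) = 16137/37.
4⁴ = 256 < 16137/37 ≤ 625 = 5⁴, so L = 5.

5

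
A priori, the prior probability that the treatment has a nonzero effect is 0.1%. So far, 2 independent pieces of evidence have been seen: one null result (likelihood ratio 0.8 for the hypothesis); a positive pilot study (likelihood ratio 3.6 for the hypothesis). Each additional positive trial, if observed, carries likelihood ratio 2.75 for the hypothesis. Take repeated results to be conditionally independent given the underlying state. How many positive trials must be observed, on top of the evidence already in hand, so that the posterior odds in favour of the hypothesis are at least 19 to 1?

Prior odds = 0.001/0.999 = 1/999.
Combined Bayes factor of the evidence already in hand = 0.8 × 3.6 = 2.88.
Odds after that evidence = (1/999) × 2.88 = 8/2775.
Target odds = 19.
Need 2.75ⁿ ≥ 19 ÷ (8/2775) = 6590.625.
2.75⁸ = 214358881/65536 falls short of 6590.625 but 2.75⁹ ≈8994.86 reaches it, so n = 9.

9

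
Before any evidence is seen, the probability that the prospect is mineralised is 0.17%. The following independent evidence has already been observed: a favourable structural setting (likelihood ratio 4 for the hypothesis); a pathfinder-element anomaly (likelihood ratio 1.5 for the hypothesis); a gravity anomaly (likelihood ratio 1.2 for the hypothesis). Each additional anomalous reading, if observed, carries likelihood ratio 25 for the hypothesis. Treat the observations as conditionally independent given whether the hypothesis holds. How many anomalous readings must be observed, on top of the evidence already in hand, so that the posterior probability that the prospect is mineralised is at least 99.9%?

4

Prior odds = 0.0017/0.9983 = 17/9983.
Combined Bayes factor of the evidence already in hand = 4 × 1.5 × 1.2 = 7.2.
Odds after that evidence = (17/9983) × 7.2 = 612/49915.
Target odds = 0.999/0.001 = 999.
Need 25ⁿ ≥ 999 ÷ (612/49915) = 5540565/68.
25³ = 15625 falls short of 5540565/68 but 25⁴ = 390625 reaches it, so n = 4.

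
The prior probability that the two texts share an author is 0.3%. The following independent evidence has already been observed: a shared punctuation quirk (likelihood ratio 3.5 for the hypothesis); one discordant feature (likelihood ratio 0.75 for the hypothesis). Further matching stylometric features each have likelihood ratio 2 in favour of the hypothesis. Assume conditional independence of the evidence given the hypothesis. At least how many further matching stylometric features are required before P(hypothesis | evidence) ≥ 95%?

Prior odds = 0.003/0.997 = 3/997.
Combined Bayes factor of the evidence already in hand = 3.5 × 0.75 = 2.625.
Odds after that evidence = (3/997) × 2.625 = 63/7976.
Target odds = 0.95/0.05 = 19.
Need 2ⁿ ≥ 19 ÷ (63/7976) = 151544/63.
2¹¹ = 2048 falls short of 151544/63 but 2¹² = 4096 reaches it, so n = 12.

12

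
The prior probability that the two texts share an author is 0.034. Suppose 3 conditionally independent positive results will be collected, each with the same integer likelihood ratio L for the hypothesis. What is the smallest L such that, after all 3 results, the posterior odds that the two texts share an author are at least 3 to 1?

5

Prior odds = 0.034/0.966 = 17/483.
Target odds = 3.
Need L³ ≥ 3 ÷ (17/483) = 1449/17.
4³ = 64 < 1449/17 ≤ 125 = 5³, so L = 5.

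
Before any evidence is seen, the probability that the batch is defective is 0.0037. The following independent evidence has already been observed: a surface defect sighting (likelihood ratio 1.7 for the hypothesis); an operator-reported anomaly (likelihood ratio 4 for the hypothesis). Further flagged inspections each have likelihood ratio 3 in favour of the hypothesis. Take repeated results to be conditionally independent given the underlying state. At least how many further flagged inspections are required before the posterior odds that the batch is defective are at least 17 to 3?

5

Prior odds = 0.0037/0.9963 = 37/9963.
Combined Bayes factor of the evidence already in hand = 1.7 × 4 = 6.8.
Odds after that evidence = (37/9963) × 6.8 = 1258/49815.
Target odds = 17/3.
Need 3ⁿ ≥ 17/3 ÷ (1258/49815) = 16605/74.
3⁴ = 81 falls short of 16605/74 but 3⁵ = 243 reaches it, so n = 5.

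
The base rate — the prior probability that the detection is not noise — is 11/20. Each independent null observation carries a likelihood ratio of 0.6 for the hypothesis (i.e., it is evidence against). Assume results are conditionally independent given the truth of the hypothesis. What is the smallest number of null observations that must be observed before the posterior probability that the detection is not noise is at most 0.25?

Prior odds: 0.55 ÷ 0.45 = 11/9.
Likelihood ratio per null observation = 0.6.
Target posterior odds = 0.25/0.75 = 1/3.
Require 0.6ⁿ ≤ 1/3 ÷ (11/9) = 3/11.
0.6² = 0.36 is still above 3/11 but 0.6³ = 0.216 is at or below it, so n = 3.

3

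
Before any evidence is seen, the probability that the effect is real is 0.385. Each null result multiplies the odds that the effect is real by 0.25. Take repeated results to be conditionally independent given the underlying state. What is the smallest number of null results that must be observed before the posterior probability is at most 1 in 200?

Prior odds = 0.385/0.615 = 77/123.
Likelihood ratio per null result = 0.25.
Target odds: 0.005 ÷ 0.995 = 1/199.
Need (77/123) × 0.25ⁿ ≤ 1/199, i.e. 0.25ⁿ ≤ 123/15323.
0.25³ = 0.015625 is still above 123/15323 but 0.25⁴ = 0.00390625 is at or below it, so n = 4.

4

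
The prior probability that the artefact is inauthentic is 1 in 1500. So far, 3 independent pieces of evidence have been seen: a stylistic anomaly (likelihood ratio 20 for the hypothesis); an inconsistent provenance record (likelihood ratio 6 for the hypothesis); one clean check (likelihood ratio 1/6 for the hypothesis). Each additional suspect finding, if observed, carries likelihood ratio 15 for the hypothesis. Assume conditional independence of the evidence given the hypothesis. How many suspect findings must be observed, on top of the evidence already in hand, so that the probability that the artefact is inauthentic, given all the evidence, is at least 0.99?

Prior odds = (1/1500)/(1499/1500) = 1/1499.
Combined Bayes factor of the evidence already in hand = 20 × 6 × (1/6) = 20.
Odds after that evidence = (1/1499) × 20 = 20/1499.
Target odds = 0.99/0.01 = 99.
Need 15ⁿ ≥ 99 ÷ (20/1499) = 7420.05.
15³ = 3375 falls short of 7420.05 but 15⁴ = 50625 reaches it, so n = 4.

4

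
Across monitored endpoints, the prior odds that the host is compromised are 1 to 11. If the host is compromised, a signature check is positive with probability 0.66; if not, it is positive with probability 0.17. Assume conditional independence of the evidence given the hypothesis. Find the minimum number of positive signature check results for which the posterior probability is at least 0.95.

4

Prior odds = 1/11.
Likelihood ratio of a positive = 0.66/0.17 = 66/17.
Target posterior odds = 0.95/0.05 = 19.
Require (66/17)ⁿ ≥ 19 ÷ (1/11) = 209.
(66/17)³ = 287496/4913 falls short of 209 but (66/17)⁴ = 18974736/83521 reaches it, so n = 4.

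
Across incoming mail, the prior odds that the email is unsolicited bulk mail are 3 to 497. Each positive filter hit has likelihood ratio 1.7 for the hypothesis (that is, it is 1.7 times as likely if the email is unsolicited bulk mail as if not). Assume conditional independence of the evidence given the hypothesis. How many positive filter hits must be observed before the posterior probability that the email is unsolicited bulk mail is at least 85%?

13

Prior odds = 3/497.
Likelihood ratio per positive filter hit = 1.7.
Target posterior odds = 0.85/0.15 = 17/3.
Need (3/497) × 1.7ⁿ ≥ 17/3, i.e. 1.7ⁿ ≥ 8449/9.
1.7¹² ≈582.622 falls short of 8449/9 but 1.7¹³ ≈990.458 reaches it, so n = 13.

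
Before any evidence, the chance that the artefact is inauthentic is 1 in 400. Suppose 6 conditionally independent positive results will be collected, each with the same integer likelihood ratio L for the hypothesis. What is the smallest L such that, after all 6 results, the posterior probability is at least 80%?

Prior odds = 0.0025/0.9975 = 1/399.
Target odds = 0.8/0.2 = 4.
Need L⁶ ≥ 4 ÷ (1/399) = 1596.
3⁶ = 729 < 1596 ≤ 4096 = 4⁶, so L = 4.

4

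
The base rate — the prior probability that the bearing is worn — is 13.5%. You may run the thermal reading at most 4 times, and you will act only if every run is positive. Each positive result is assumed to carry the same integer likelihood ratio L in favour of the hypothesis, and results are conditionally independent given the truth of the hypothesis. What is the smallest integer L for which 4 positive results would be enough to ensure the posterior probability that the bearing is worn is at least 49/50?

5

Prior odds = 0.135/0.865 = 27/173.
Target odds = 0.98/0.02 = 49.
Need L⁴ ≥ 49 ÷ (27/173) = 8477/27.
4⁴ = 256 < 8477/27 ≤ 625 = 5⁴, so L = 5.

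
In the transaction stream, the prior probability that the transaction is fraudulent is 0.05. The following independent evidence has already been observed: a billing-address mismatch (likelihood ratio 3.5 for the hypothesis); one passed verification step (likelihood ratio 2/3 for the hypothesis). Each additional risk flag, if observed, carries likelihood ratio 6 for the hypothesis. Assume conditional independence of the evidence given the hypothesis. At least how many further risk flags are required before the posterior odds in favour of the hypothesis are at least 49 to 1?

Prior odds = 0.05/0.95 = 1/19.
Combined Bayes factor of the evidence already in hand = 3.5 × (2/3) = 7/3.
Odds after that evidence = (1/19) × 7/3 = 7/57.
Target odds = 49.
Need 6ⁿ ≥ 49 ÷ (7/57) = 399.
6³ = 216 falls short of 399 but 6⁴ = 1296 reaches it, so n = 4.

4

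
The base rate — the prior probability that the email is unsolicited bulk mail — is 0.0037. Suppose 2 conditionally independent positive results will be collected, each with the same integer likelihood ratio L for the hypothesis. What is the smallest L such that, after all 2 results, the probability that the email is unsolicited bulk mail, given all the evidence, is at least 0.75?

Prior odds = 0.0037/0.9963 = 37/9963.
Target odds = 0.75/0.25 = 3.
Need L² ≥ 3 ÷ (37/9963) = 29889/37.
28² = 784 < 29889/37 ≤ 841 = 29², so L = 29.

29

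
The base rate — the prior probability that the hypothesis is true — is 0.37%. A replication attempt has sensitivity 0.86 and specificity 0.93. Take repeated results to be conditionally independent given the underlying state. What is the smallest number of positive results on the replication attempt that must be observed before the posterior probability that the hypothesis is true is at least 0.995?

Prior odds: 0.0037 ÷ 0.9963 = 37/9963.
False-positive rate = 1 − 0.93 = 0.07; likelihood ratio of a positive = 0.86/0.07 = 86/7.
Target posterior odds = 0.995/0.005 = 199.
Require (86/7)ⁿ ≥ 199 ÷ (37/9963) = 1982637/37.
(86/7)⁴ = 54700816/2401 falls short of 1982637/37 but (86/7)⁵ ≈279899 reaches it, so n = 5.

5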